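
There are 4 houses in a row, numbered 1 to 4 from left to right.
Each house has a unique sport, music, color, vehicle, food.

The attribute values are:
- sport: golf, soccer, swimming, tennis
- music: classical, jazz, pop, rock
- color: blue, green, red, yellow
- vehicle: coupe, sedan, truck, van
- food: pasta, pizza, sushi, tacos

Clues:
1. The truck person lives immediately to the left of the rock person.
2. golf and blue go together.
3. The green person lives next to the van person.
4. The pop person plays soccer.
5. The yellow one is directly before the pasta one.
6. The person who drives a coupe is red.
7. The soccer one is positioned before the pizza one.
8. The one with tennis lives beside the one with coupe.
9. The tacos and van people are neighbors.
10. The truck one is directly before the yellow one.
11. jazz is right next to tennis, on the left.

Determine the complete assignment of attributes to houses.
Solution:

House | Sport | Music | Color | Vehicle | Food
----------------------------------------------
  1   | swimming | jazz | green | truck | tacos
  2   | tennis | rock | yellow | van | sushi
  3   | soccer | pop | red | coupe | pasta
  4   | golf | classical | blue | sedan | pizza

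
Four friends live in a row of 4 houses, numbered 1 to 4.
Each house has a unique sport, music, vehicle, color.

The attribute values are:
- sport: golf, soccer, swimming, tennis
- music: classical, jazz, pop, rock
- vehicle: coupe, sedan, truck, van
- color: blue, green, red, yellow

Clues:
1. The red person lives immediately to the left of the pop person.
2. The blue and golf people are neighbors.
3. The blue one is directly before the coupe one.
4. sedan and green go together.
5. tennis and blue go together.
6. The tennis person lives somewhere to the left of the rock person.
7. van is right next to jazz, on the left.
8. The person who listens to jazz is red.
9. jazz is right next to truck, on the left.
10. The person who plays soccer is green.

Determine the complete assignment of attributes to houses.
Solution:

House | Sport | Music | Vehicle | Color
---------------------------------------
  1   | tennis | classical | van | blue
  2   | golf | jazz | coupe | red
  3   | swimming | pop | truck | yellow
  4   | soccer | rock | sedan | green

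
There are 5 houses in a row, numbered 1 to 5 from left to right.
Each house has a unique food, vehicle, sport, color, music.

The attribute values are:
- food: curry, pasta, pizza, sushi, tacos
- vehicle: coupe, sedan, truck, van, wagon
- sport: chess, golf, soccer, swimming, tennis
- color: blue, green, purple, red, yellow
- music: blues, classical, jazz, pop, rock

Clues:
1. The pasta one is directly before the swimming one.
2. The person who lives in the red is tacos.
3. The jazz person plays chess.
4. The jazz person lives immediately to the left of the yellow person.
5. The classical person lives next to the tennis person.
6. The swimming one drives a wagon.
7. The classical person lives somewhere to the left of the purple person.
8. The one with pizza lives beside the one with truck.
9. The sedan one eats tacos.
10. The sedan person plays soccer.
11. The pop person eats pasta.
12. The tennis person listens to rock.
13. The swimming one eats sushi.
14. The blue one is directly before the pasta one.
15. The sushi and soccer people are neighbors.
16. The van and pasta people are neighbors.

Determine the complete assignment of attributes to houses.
Solution:

House | Food | Vehicle | Sport | Color | Music
----------------------------------------------
  1   | pizza | van | chess | blue | jazz
  2   | pasta | truck | golf | yellow | pop
  3   | sushi | wagon | swimming | green | blues
  4   | tacos | sedan | soccer | red | classical
  5   | curry | coupe | tennis | purple | rock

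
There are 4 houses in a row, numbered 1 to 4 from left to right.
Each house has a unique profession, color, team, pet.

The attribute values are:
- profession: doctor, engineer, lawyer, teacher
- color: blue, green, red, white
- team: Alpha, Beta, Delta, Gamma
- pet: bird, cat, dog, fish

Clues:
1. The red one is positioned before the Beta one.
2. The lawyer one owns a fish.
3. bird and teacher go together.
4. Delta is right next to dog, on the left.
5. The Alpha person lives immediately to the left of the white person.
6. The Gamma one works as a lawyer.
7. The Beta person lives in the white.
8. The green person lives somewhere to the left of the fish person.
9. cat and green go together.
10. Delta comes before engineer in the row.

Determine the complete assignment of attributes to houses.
Solution:

House | Profession | Color | Team | Pet
---------------------------------------
  1   | doctor | green | Delta | cat
  2   | engineer | red | Alpha | dog
  3   | teacher | white | Beta | bird
  4   | lawyer | blue | Gamma | fish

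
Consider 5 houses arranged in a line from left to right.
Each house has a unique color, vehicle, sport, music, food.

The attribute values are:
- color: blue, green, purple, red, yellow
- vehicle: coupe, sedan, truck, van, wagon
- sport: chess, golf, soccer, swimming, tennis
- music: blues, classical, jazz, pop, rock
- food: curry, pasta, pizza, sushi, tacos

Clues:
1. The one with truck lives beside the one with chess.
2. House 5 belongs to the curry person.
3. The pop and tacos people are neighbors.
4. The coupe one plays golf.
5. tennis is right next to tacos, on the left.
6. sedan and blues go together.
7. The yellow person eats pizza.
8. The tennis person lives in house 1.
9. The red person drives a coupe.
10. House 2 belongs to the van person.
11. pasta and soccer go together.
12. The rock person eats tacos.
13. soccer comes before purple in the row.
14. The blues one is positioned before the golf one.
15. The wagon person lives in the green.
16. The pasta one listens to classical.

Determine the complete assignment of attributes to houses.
Solution:

House | Color | Vehicle | Sport | Music | Food
----------------------------------------------
  1   | yellow | truck | tennis | pop | pizza
  2   | blue | van | chess | rock | tacos
  3   | green | wagon | soccer | classical | pasta
  4   | purple | sedan | swimming | blues | sushi
  5   | red | coupe | golf | jazz | curry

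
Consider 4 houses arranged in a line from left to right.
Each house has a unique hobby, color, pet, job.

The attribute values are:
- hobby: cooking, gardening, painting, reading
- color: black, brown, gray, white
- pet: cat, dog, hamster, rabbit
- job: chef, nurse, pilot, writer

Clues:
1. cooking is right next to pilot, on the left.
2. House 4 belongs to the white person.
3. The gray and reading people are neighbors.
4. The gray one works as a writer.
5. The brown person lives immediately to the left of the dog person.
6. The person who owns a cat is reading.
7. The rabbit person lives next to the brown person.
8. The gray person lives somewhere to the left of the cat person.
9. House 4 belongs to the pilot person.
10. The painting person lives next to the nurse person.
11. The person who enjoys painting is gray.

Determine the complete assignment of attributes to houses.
Solution:

House | Hobby | Color | Pet | Job
---------------------------------
  1   | painting | gray | rabbit | writer
  2   | reading | brown | cat | nurse
  3   | cooking | black | dog | chef
  4   | gardening | white | hamster | pilot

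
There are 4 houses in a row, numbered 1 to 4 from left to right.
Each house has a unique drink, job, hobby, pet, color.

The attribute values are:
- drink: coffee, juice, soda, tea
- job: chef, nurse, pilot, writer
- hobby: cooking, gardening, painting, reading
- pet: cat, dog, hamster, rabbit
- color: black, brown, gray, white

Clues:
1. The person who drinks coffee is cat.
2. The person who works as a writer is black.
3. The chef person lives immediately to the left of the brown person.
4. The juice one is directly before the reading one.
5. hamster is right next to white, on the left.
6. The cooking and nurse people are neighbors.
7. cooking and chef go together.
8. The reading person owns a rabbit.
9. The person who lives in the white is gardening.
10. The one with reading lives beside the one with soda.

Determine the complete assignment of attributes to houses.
Solution:

House | Drink | Job | Hobby | Pet | Color
-----------------------------------------
  1   | juice | chef | cooking | dog | gray
  2   | tea | nurse | reading | rabbit | brown
  3   | soda | writer | painting | hamster | black
  4   | coffee | pilot | gardening | cat | white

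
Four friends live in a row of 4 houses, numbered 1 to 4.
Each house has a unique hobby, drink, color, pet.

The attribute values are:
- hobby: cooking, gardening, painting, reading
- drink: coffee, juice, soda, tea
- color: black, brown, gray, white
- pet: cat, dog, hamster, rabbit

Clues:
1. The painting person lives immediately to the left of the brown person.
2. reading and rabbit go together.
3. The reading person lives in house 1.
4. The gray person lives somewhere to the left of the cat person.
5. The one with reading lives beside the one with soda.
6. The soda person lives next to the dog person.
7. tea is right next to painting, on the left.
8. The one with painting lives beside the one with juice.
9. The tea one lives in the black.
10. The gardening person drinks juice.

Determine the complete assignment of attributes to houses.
Solution:

House | Hobby | Drink | Color | Pet
-----------------------------------
  1   | reading | tea | black | rabbit
  2   | painting | soda | gray | hamster
  3   | gardening | juice | brown | dog
  4   | cooking | coffee | white | cat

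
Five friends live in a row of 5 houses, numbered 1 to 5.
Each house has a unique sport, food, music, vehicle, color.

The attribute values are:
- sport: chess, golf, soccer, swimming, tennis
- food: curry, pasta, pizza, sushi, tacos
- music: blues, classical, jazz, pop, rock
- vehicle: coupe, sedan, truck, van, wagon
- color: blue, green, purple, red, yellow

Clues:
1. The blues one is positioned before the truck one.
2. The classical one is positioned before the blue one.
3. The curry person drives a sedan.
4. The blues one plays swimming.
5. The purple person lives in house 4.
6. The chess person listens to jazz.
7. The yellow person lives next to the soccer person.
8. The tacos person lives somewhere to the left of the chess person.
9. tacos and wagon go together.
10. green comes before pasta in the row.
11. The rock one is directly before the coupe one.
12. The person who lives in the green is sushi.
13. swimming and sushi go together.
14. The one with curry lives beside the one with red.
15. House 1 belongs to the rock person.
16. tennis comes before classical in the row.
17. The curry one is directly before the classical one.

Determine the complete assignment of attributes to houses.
Solution:

House | Sport | Food | Music | Vehicle | Color
----------------------------------------------
  1   | tennis | curry | rock | sedan | yellow
  2   | soccer | pizza | classical | coupe | red
  3   | swimming | sushi | blues | van | green
  4   | golf | tacos | pop | wagon | purple
  5   | chess | pasta | jazz | truck | blue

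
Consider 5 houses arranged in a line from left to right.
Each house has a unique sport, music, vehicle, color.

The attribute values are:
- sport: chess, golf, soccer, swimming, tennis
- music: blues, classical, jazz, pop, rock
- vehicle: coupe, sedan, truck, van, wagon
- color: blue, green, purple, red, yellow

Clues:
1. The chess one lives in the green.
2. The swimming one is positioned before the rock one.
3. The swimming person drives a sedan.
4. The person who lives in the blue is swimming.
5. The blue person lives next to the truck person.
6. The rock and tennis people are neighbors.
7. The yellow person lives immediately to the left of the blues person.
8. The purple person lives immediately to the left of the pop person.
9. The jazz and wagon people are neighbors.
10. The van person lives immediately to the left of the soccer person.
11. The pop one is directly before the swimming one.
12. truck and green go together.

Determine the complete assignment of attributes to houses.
Solution:

House | Sport | Music | Vehicle | Color
---------------------------------------
  1   | golf | jazz | van | purple
  2   | soccer | pop | wagon | yellow
  3   | swimming | blues | sedan | blue
  4   | chess | rock | truck | green
  5   | tennis | classical | coupe | red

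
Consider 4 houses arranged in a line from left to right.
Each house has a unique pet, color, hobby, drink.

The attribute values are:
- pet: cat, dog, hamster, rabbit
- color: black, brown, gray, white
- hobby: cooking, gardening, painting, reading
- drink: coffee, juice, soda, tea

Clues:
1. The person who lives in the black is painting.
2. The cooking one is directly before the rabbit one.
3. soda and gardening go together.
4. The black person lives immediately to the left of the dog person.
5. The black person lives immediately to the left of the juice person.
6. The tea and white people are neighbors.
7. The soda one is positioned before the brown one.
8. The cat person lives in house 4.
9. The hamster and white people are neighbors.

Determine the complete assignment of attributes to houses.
Solution:

House | Pet | Color | Hobby | Drink
-----------------------------------
  1   | hamster | black | painting | tea
  2   | dog | white | cooking | juice
  3   | rabbit | gray | gardening | soda
  4   | cat | brown | reading | coffee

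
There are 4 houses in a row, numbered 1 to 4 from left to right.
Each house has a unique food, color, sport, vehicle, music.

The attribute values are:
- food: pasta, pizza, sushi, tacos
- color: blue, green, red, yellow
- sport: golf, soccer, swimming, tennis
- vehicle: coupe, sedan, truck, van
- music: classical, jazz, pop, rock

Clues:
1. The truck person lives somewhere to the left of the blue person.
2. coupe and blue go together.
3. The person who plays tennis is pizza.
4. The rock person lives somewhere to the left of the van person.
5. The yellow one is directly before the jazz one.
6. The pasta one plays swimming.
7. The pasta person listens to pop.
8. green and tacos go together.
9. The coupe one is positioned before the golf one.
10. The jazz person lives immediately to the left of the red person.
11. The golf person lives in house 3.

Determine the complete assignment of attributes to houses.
Solution:

House | Food | Color | Sport | Vehicle | Music
----------------------------------------------
  1   | pasta | yellow | swimming | truck | pop
  2   | pizza | blue | tennis | coupe | jazz
  3   | sushi | red | golf | sedan | rock
  4   | tacos | green | soccer | van | classical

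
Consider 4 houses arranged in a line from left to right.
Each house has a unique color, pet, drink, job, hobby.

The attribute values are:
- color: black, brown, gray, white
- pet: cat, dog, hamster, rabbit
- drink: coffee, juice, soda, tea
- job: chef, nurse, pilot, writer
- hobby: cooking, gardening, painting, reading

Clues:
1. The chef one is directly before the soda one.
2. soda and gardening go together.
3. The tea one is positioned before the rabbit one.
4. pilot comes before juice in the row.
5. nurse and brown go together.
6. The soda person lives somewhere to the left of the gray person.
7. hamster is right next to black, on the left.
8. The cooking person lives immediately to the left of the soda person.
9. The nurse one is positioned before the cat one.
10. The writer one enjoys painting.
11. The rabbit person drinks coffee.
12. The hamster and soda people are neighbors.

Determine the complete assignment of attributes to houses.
Solution:

House | Color | Pet | Drink | Job | Hobby
-----------------------------------------
  1   | white | hamster | tea | chef | cooking
  2   | black | dog | soda | pilot | gardening
  3   | brown | rabbit | coffee | nurse | reading
  4   | gray | cat | juice | writer | painting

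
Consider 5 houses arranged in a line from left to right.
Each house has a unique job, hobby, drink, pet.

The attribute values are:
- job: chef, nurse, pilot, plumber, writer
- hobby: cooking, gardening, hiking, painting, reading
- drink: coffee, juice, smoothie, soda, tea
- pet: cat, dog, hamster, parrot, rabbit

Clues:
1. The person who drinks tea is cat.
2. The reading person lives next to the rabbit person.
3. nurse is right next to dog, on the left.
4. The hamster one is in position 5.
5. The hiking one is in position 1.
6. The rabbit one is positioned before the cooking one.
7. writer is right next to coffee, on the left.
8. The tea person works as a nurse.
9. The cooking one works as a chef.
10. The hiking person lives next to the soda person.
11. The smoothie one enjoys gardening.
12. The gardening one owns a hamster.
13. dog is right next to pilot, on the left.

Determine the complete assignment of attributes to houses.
Solution:

House | Job | Hobby | Drink | Pet
---------------------------------
  1   | nurse | hiking | tea | cat
  2   | writer | reading | soda | dog
  3   | pilot | painting | coffee | rabbit
  4   | chef | cooking | juice | parrot
  5   | plumber | gardening | smoothie | hamster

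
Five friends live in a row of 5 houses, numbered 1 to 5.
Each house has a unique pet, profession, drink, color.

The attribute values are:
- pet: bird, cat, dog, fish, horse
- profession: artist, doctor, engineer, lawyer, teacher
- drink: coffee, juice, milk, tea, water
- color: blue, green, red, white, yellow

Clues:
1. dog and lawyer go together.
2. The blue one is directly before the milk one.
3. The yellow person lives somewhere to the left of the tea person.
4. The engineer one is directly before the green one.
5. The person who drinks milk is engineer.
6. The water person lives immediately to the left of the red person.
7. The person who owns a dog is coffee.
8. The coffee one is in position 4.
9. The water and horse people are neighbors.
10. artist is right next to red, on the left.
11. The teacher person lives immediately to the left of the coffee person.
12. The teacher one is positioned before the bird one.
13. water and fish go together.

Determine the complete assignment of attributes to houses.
Solution:

House | Pet | Profession | Drink | Color
----------------------------------------
  1   | fish | artist | water | blue
  2   | horse | engineer | milk | red
  3   | cat | teacher | juice | green
  4   | dog | lawyer | coffee | yellow
  5   | bird | doctor | tea | white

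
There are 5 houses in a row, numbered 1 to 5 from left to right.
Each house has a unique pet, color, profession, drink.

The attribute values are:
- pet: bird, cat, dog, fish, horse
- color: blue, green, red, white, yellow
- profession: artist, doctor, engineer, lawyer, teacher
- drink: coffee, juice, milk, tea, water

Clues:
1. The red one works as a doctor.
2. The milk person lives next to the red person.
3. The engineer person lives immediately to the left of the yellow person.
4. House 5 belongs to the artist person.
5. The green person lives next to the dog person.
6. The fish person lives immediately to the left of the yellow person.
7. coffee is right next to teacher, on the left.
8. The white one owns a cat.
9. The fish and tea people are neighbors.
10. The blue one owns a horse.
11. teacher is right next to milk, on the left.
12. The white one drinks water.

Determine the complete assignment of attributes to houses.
Solution:

House | Pet | Color | Profession | Drink
----------------------------------------
  1   | fish | green | engineer | coffee
  2   | dog | yellow | teacher | tea
  3   | horse | blue | lawyer | milk
  4   | bird | red | doctor | juice
  5   | cat | white | artist | water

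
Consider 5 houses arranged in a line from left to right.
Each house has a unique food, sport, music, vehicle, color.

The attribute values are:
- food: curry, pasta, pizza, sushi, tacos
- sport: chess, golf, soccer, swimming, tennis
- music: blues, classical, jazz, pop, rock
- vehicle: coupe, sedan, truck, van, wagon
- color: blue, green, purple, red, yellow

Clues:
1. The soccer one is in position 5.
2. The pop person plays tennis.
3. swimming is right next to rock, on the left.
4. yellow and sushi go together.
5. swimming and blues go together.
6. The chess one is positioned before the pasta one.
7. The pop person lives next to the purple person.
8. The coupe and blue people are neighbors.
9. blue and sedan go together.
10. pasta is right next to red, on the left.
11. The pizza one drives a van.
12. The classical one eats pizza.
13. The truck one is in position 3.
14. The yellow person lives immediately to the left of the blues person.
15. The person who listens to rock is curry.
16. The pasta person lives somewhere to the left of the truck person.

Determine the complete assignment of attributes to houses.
Solution:

House | Food | Sport | Music | Vehicle | Color
----------------------------------------------
  1   | sushi | chess | jazz | coupe | yellow
  2   | pasta | swimming | blues | sedan | blue
  3   | curry | golf | rock | truck | red
  4   | tacos | tennis | pop | wagon | green
  5   | pizza | soccer | classical | van | purple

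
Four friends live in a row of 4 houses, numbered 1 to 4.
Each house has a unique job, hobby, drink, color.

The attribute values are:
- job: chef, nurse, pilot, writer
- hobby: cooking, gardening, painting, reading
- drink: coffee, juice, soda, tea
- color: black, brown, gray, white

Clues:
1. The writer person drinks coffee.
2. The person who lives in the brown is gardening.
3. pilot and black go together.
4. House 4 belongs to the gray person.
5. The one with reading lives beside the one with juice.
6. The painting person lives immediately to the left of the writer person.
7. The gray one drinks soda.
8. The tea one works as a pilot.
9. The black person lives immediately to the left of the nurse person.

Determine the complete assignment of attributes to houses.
Solution:

House | Job | Hobby | Drink | Color
-----------------------------------
  1   | pilot | reading | tea | black
  2   | nurse | painting | juice | white
  3   | writer | gardening | coffee | brown
  4   | chef | cooking | soda | gray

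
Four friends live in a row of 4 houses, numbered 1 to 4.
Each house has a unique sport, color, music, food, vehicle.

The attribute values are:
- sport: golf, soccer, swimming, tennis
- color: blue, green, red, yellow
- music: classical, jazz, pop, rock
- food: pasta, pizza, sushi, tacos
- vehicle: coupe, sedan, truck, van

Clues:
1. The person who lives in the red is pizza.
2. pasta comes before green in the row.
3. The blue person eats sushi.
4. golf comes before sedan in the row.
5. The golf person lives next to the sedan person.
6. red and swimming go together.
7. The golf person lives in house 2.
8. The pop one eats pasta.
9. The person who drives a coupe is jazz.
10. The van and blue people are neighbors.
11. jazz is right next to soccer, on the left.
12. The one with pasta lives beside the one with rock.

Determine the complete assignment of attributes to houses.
Solution:

House | Sport | Color | Music | Food | Vehicle
----------------------------------------------
  1   | swimming | red | classical | pizza | van
  2   | golf | blue | jazz | sushi | coupe
  3   | soccer | yellow | pop | pasta | sedan
  4   | tennis | green | rock | tacos | truck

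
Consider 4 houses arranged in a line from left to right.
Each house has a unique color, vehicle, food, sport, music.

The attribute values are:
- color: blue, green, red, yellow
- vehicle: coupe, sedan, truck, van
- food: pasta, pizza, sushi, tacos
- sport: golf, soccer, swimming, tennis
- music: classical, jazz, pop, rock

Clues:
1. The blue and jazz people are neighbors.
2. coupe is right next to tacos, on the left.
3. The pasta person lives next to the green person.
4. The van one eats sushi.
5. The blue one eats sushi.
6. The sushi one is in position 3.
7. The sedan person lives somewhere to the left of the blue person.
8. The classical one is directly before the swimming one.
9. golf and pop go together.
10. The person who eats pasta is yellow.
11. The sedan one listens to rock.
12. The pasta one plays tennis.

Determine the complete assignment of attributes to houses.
Solution:

House | Color | Vehicle | Food | Sport | Music
----------------------------------------------
  1   | yellow | coupe | pasta | tennis | classical
  2   | green | sedan | tacos | swimming | rock
  3   | blue | van | sushi | golf | pop
  4   | red | truck | pizza | soccer | jazz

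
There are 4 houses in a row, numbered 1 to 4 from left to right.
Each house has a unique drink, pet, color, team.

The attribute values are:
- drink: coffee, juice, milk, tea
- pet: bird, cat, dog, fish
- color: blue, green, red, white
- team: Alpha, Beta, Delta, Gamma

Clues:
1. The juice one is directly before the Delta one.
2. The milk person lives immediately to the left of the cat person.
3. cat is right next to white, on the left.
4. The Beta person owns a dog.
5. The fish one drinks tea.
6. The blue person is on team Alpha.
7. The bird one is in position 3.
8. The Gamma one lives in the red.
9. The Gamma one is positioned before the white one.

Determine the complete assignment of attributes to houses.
Solution:

House | Drink | Pet | Color | Team
----------------------------------
  1   | milk | dog | green | Beta
  2   | juice | cat | red | Gamma
  3   | coffee | bird | white | Delta
  4   | tea | fish | blue | Alpha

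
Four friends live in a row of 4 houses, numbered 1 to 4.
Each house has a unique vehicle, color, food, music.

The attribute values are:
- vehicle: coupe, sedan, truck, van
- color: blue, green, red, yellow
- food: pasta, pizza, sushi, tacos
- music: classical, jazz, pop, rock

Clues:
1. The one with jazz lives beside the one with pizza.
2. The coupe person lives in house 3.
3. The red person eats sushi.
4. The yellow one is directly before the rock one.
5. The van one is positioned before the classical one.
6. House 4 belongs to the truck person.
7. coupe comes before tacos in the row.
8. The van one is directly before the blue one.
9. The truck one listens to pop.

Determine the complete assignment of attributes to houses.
Solution:

House | Vehicle | Color | Food | Music
--------------------------------------
  1   | van | yellow | pasta | jazz
  2   | sedan | blue | pizza | rock
  3   | coupe | red | sushi | classical
  4   | truck | green | tacos | pop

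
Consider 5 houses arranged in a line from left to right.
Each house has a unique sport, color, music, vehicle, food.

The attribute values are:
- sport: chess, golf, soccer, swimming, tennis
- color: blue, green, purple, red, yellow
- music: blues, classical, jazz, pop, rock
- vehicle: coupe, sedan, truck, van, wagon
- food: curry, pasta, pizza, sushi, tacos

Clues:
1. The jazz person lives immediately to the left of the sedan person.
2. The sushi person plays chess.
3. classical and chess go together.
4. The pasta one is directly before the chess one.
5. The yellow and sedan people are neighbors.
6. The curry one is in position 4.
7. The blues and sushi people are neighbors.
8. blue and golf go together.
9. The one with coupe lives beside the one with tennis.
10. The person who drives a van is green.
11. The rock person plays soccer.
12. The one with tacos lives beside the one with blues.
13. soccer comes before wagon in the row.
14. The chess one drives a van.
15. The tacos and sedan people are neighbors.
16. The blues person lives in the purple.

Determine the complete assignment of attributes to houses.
Solution:

House | Sport | Color | Music | Vehicle | Food
----------------------------------------------
  1   | swimming | yellow | jazz | coupe | tacos
  2   | tennis | purple | blues | sedan | pasta
  3   | chess | green | classical | van | sushi
  4   | soccer | red | rock | truck | curry
  5   | golf | blue | pop | wagon | pizza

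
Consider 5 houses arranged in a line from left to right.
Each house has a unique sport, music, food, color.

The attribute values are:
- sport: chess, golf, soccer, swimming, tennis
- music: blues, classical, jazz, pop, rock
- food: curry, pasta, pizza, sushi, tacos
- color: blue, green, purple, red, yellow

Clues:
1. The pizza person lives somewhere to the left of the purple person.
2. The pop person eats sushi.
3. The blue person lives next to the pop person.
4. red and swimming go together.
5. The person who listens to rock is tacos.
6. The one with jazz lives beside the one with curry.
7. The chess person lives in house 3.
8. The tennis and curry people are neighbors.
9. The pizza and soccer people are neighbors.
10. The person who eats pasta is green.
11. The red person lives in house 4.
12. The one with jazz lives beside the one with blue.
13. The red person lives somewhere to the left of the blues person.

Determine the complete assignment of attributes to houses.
Solution:

House | Sport | Music | Food | Color
------------------------------------
  1   | tennis | jazz | pizza | yellow
  2   | soccer | classical | curry | blue
  3   | chess | pop | sushi | purple
  4   | swimming | rock | tacos | red
  5   | golf | blues | pasta | green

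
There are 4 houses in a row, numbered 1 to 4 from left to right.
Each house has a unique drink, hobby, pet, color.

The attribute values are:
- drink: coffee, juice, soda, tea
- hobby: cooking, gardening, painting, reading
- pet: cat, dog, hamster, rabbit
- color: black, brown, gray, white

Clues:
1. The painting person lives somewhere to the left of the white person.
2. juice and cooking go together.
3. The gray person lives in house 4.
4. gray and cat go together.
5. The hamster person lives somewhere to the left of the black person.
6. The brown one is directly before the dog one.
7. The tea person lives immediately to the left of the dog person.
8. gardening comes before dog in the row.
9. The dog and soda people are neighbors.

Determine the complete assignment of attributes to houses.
Solution:

House | Drink | Hobby | Pet | Color
-----------------------------------
  1   | tea | gardening | hamster | brown
  2   | coffee | painting | dog | black
  3   | soda | reading | rabbit | white
  4   | juice | cooking | cat | gray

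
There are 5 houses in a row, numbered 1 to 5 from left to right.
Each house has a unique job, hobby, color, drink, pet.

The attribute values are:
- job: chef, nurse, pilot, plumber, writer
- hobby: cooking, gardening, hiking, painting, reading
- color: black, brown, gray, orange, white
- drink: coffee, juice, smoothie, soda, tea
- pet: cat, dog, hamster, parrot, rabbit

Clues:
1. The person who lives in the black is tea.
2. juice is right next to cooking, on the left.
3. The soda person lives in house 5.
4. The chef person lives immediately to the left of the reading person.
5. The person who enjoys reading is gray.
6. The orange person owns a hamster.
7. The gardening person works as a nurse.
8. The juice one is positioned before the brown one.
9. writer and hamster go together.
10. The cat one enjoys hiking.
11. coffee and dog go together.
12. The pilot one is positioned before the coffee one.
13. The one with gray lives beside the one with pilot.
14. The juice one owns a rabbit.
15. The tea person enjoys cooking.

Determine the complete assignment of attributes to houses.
Solution:

House | Job | Hobby | Color | Drink | Pet
-----------------------------------------
  1   | chef | hiking | white | smoothie | cat
  2   | plumber | reading | gray | juice | rabbit
  3   | pilot | cooking | black | tea | parrot
  4   | nurse | gardening | brown | coffee | dog
  5   | writer | painting | orange | soda | hamster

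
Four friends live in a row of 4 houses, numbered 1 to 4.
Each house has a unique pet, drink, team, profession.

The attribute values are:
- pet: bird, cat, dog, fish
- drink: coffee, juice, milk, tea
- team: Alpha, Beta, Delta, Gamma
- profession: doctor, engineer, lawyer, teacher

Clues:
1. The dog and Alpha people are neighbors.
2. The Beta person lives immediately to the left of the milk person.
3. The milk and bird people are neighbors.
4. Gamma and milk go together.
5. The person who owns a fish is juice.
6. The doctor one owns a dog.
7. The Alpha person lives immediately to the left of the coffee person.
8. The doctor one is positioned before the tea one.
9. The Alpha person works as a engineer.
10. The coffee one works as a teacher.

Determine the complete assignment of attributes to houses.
Solution:

House | Pet | Drink | Team | Profession
---------------------------------------
  1   | fish | juice | Beta | lawyer
  2   | dog | milk | Gamma | doctor
  3   | bird | tea | Alpha | engineer
  4   | cat | coffee | Delta | teacher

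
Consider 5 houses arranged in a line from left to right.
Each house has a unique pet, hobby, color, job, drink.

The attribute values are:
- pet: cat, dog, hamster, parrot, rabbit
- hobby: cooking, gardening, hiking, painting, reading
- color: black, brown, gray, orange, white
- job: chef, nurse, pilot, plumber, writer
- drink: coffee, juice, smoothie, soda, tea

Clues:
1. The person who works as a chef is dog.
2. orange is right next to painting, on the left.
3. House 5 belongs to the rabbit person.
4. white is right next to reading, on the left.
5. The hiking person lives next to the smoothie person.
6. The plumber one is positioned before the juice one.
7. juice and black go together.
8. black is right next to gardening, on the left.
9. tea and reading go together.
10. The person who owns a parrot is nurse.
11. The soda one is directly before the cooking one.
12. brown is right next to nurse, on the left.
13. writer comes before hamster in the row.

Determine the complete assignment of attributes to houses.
Solution:

House | Pet | Hobby | Color | Job | Drink
-----------------------------------------
  1   | cat | hiking | brown | writer | soda
  2   | parrot | cooking | white | nurse | smoothie
  3   | hamster | reading | orange | plumber | tea
  4   | dog | painting | black | chef | juice
  5   | rabbit | gardening | gray | pilot | coffee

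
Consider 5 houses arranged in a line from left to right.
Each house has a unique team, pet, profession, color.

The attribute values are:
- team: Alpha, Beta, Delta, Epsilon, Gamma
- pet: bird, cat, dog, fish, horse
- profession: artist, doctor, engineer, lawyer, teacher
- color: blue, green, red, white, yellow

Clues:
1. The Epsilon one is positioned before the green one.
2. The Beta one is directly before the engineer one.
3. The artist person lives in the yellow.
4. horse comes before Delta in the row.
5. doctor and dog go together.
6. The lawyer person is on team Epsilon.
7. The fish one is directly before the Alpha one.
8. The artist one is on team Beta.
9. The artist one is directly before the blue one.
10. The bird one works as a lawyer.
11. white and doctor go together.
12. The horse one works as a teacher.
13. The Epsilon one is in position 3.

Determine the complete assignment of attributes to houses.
Solution:

House | Team | Pet | Profession | Color
---------------------------------------
  1   | Beta | fish | artist | yellow
  2   | Alpha | cat | engineer | blue
  3   | Epsilon | bird | lawyer | red
  4   | Gamma | horse | teacher | green
  5   | Delta | dog | doctor | white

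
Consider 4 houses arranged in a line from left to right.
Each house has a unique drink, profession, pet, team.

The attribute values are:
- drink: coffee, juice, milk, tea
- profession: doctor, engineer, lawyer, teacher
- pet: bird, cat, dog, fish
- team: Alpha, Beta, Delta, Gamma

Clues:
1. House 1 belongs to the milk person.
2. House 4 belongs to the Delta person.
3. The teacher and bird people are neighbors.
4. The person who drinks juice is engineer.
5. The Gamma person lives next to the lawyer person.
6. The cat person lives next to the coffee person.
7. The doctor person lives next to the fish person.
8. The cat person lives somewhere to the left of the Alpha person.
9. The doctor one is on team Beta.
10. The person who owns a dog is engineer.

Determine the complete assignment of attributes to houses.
Solution:

House | Drink | Profession | Pet | Team
---------------------------------------
  1   | milk | doctor | cat | Beta
  2   | coffee | teacher | fish | Gamma
  3   | tea | lawyer | bird | Alpha
  4   | juice | engineer | dog | Delta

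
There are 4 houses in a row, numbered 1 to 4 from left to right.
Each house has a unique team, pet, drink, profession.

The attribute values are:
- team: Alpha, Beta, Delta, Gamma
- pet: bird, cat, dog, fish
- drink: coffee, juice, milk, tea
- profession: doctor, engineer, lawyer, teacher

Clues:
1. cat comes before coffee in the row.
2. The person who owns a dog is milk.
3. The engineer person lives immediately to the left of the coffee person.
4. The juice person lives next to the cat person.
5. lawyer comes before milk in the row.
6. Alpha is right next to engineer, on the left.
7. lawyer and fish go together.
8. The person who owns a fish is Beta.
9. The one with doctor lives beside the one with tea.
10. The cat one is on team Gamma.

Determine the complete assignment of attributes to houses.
Solution:

House | Team | Pet | Drink | Profession
---------------------------------------
  1   | Alpha | bird | juice | doctor
  2   | Gamma | cat | tea | engineer
  3   | Beta | fish | coffee | lawyer
  4   | Delta | dog | milk | teacher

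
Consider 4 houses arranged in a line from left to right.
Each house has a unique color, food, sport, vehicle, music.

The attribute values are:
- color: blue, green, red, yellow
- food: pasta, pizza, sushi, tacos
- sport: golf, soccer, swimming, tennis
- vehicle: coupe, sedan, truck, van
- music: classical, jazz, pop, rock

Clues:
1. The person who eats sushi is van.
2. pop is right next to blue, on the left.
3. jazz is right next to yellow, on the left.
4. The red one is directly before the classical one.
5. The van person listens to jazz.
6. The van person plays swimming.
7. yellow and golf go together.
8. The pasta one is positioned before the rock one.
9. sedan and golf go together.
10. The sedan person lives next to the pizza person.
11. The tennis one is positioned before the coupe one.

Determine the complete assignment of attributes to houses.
Solution:

House | Color | Food | Sport | Vehicle | Music
----------------------------------------------
  1   | red | sushi | swimming | van | jazz
  2   | yellow | pasta | golf | sedan | classical
  3   | green | pizza | tennis | truck | pop
  4   | blue | tacos | soccer | coupe | rock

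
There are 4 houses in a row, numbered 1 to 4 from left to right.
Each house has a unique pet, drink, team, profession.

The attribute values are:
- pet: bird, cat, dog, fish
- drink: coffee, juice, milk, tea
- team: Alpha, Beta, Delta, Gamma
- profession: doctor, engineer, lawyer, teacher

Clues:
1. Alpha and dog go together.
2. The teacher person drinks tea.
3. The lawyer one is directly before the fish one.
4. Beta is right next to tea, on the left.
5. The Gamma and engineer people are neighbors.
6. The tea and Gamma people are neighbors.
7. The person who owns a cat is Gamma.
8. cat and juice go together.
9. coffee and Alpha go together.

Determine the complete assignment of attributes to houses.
Solution:

House | Pet | Drink | Team | Profession
---------------------------------------
  1   | bird | milk | Beta | lawyer
  2   | fish | tea | Delta | teacher
  3   | cat | juice | Gamma | doctor
  4   | dog | coffee | Alpha | engineer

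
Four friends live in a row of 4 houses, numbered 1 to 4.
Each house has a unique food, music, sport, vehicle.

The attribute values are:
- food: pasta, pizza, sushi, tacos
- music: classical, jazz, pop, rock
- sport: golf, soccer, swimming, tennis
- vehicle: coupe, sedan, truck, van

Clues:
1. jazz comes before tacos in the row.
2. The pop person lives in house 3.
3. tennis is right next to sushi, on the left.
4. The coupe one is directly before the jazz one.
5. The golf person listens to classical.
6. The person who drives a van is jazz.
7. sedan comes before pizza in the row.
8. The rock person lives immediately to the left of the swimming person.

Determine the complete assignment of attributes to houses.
Solution:

House | Food | Music | Sport | Vehicle
--------------------------------------
  1   | pasta | rock | tennis | coupe
  2   | sushi | jazz | swimming | van
  3   | tacos | pop | soccer | sedan
  4   | pizza | classical | golf | truck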